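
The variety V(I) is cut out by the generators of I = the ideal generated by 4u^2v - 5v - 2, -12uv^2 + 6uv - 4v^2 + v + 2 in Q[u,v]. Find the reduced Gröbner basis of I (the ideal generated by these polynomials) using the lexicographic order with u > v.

G = {u - 41/9v^3 - 19/3v^2 + 4/3v + 10/9, v^4 - 25/41v^3 - 3/41v^2 + 7/82v - 1/41}

f_1 = 4u^2v - 5v - 2, LT = u^2v.
f_2 = -12uv^2 + 6uv - 4v^2 + v + 2, LT = uv^2.

S(f_1,f_2): lcm = u^2v^2. S = 1/2u^2v - 1/3uv^2 + 1/12uv + 1/6u - 5/4v^2 - 1/2v.
  reduce S modulo (f_1, f_2):
  remainder -1/12uv + 1/6u - 41/36v^2 + 7/72v + 7/36 ≠ 0; add g_3 = -1/12uv + 1/6u - 41/36v^2 + 7/72v + 7/36 to the basis.

S(f_1,g_3): lcm = u^2v. S = 2u^2 - 41/3uv^2 + 7/6uv + 7/3u - 5/4v - 1/2.
  reduce S modulo (f_1, f_2, g_3):
  remainder 2u^2 - 9u + 82v^2 - 9v - 16 ≠ 0; add g_4 = 2u^2 - 9u + 82v^2 - 9v - 16 to the basis.

S(f_2,g_3): lcm = uv^2. S = 3/2uv - 41/3v^3 + 3/2v^2 + 9/4v - 1/6.
  reduce S modulo (f_1, f_2, g_3, g_4):
  remainder 3u - 41/3v^3 - 19v^2 + 4v + 10/3 ≠ 0; add g_5 = 3u - 41/3v^3 - 19v^2 + 4v + 10/3 to the basis.

S(f_2,g_4): lcm = u^2v^2. S = -1/2u^2v + 29/6uv^2 - 1/12uv - 1/6u - 41v^4 + 9/2v^3 + 8v^2.
  reduce S modulo (f_1, f_2, g_3, g_4, g_5):
  remainder -41v^4 + 25v^3 + 3v^2 - 7/2v + 1 ≠ 0; add g_6 = -41v^4 + 25v^3 + 3v^2 - 7/2v + 1 to the basis.

The other S-polynomials (S(f_1,g_4), S(g_3,g_4), S(f_1,g_5), S(f_2,g_5), S(g_3,g_5), S(g_4,g_5), S(f_1,g_6), S(f_2,g_6), S(g_3,g_6), S(g_4,g_6), S(g_5,g_6)) all reduce to 0 modulo the current basis, so we have a Gröbner basis.
Inter-reduce: drop elements whose leading term is divisible by another's, tail-reduce, and make monic.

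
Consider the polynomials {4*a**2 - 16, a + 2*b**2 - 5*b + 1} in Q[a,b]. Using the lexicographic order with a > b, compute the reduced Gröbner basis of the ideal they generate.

G = {a + 2*b**2 - 5*b + 1, b**4 - 5*b**3 + 29/4*b**2 - 5/2*b - 3/4}

f_1 = 4*a**2 - 16, LT = a**2.
f_2 = a + 2*b**2 - 5*b + 1, LT = a.

S(f_1,f_2): lcm = a**2. S = -2*a*b**2 + 5*a*b - a - 4.
  leading term a*b**2: subtract (-2*b**2)·f_2 from -2*a*b**2 + 5*a*b - a - 4 → 5*a*b - a + 4*b**4 - 10*b**3 + 2*b**2 - 4
  leading term a*b: subtract (5*b)·f_2 from 5*a*b - a + 4*b**4 - 10*b**3 + 2*b**2 - 4 → -a + 4*b**4 - 20*b**3 + 27*b**2 - 5*b - 4
  leading term a: subtract (-1)·f_2 from -a + 4*b**4 - 20*b**3 + 27*b**2 - 5*b - 4 → 4*b**4 - 20*b**3 + 29*b**2 - 10*b - 3
  leading term b**4: no divisor's leading term divides it; move 4*b**4 to the remainder.
  leading term b**3: no divisor's leading term divides it; move -20*b**3 to the remainder.
  leading term b**2: no divisor's leading term divides it; move 29*b**2 to the remainder.
  leading term b: no divisor's leading term divides it; move -10*b to the remainder.
  leading term 1: no divisor's leading term divides it; move -3 to the remainder.
  remainder 4*b**4 - 20*b**3 + 29*b**2 - 10*b - 3 ≠ 0; add g_3 = 4*b**4 - 20*b**3 + 29*b**2 - 10*b - 3 to the basis.

The other S-polynomials (S(f_1,g_3), S(f_2,g_3)) all reduce to 0 modulo the current basis, so we have a Gröbner basis.
Inter-reduce: drop elements whose leading term is divisible by another's, tail-reduce, and make monic.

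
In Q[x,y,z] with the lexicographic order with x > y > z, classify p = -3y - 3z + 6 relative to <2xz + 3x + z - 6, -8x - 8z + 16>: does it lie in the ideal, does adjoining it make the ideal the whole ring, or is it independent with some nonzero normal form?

-3y - 3z + 6 is independent of I; its normal form modulo I is -3y - 3z + 6.

First compute the reduced Gröbner basis of I by Buchberger's algorithm.
f_1 = 2xz + 3x + z - 6, LT = xz.
f_2 = -8x - 8z + 16, LT = x.

S(f_1,f_2): lcm = xz. S = 3/2x - z^2 + 5/2z - 3.
  leading term x: subtract (-3/16)·f_2 from 3/2x - z^2 + 5/2z - 3 → -z^2 + z
  leading term z^2: no divisor's leading term divides it; move -z^2 to the remainder.
  leading term z: no divisor's leading term divides it; move z to the remainder.
  remainder -z^2 + z ≠ 0; add h_3 = -z^2 + z to the basis.

S(f_1,h_3): lcm = xz^2. S = 5/2xz + 1/2z^2 - 3z.
  leading term xz: subtract (5/4)·f_1 from 5/2xz + 1/2z^2 - 3z → -15/4x + 1/2z^2 - 17/4z + 15/2
  leading term x: subtract (15/32)·f_2 from -15/4x + 1/2z^2 - 17/4z + 15/2 → 1/2z^2 - 1/2z
  leading term z^2: subtract (-1/2)·h_3 from 1/2z^2 - 1/2z → 0
  remainder 0.

S(f_2,h_3): leading monomials are coprime, so the S-polynomial reduces to 0 (Buchberger's first criterion).
Every S-polynomial of the final basis reduces to 0, so we have a Gröbner basis.
Inter-reduce: drop elements whose leading term is divisible by another's, tail-reduce, and make monic.
Reduced Gröbner basis: {x + z - 2, z^2 - z}.
Label its elements g_1 = x + z - 2, g_2 = z^2 - z.

Reduce p = -3y - 3z + 6 modulo G:
  leading term y: no divisor's leading term divides it; move -3y to the remainder.
  leading term z: no divisor's leading term divides it; move -3z to the remainder.
  leading term 1: no divisor's leading term divides it; move 6 to the remainder.
  normal form = -3y - 3z + 6.
The normal form is nonzero, so p ∉ I. Since p minus its normal form lies in I, I + (p) = I + (r) where r = -3y - 3z + 6; decide whether this ideal is the whole ring.
Run Buchberger on G together with r (pairs among the g_i already reduce to 0 since G is a Gröbner basis):
g_1 = x + z - 2, LT = x.
g_2 = z^2 - z, LT = z^2.
r = -3y - 3z + 6, LT = y.

S(g_1,g_2): leading monomials are coprime, so the S-polynomial reduces to 0 (Buchberger's first criterion).
S(g_1,r): leading monomials are coprime, so the S-polynomial reduces to 0 (Buchberger's first criterion).
S(g_2,r): leading monomials are coprime, so the S-polynomial reduces to 0 (Buchberger's first criterion).
Every S-polynomial of the final basis reduces to 0, so we have a Gröbner basis.
Inter-reduce: drop elements whose leading term is divisible by another's, tail-reduce, and make monic.
Reduced Gröbner basis: {x + z - 2, y + z - 2, z^2 - z}.
The reduced Gröbner basis of I + (p) is {x + z - 2, y + z - 2, z^2 - z} ≠ {1}, a proper ideal, so the enlarged system stays consistent: p is independent of I, with normal form -3y - 3z + 6.

Ideal membership is decidable via reduction modulo a Gröbner basis.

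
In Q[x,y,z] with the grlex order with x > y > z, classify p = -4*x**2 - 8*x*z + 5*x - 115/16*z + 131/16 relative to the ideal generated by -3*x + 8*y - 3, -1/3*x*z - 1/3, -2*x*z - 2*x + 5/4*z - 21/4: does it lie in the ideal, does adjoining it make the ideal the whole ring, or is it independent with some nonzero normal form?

First compute the reduced Gröbner basis of I by Buchberger's algorithm.
f_1 = -3*x + 8*y - 3, LT = x.
f_2 = -1/3*x*z - 1/3, LT = x*z.
f_3 = -2*x*z - 2*x + 5/4*z - 21/4, LT = x*z.

S(f_1,f_2): lcm = x*z. S = -8/3*y*z + z - 1.
  leading term y*z: no divisor's leading term divides it; move -8/3*y*z to the remainder.
  leading term z: no divisor's leading term divides it; move z to the remainder.
  leading term 1: no divisor's leading term divides it; move -1 to the remainder.
  remainder -8/3*y*z + z - 1 ≠ 0; add h_4 = -8/3*y*z + z - 1 to the basis.

S(f_1,f_3): lcm = x*z. S = -8/3*y*z - x + 13/8*z - 21/8.
  leading term y*z: subtract (1)·h_4 from -8/3*y*z - x + 13/8*z - 21/8 → -x + 5/8*z - 13/8
  leading term x: subtract (1/3)·f_1 from -x + 5/8*z - 13/8 → -8/3*y + 5/8*z - 5/8
  leading term y: no divisor's leading term divides it; move -8/3*y to the remainder.
  leading term z: no divisor's leading term divides it; move 5/8*z to the remainder.
  leading term 1: no divisor's leading term divides it; move -5/8 to the remainder.
  remainder -8/3*y + 5/8*z - 5/8 ≠ 0; add h_5 = -8/3*y + 5/8*z - 5/8 to the basis.

S(f_2,f_3): lcm = x*z. S = -x + 5/8*z - 13/8.
  leading term x: subtract (1/3)·f_1 from -x + 5/8*z - 13/8 → -8/3*y + 5/8*z - 5/8
  leading term y: subtract (1)·h_5 from -8/3*y + 5/8*z - 5/8 → 0
  remainder 0.

S(f_1,h_4): leading monomials are coprime, so the S-polynomial reduces to 0 (Buchberger's first criterion).
S(f_2,h_4): lcm = x*y*z. S = 3/8*x*z - 3/8*x + y.
  leading term x*z: subtract (-1/8*z)·f_1 from 3/8*x*z - 3/8*x + y → y*z - 3/8*x + y - 3/8*z
  leading term y*z: subtract (-3/8)·h_4 from y*z - 3/8*x + y - 3/8*z → -3/8*x + y - 3/8
  leading term x: subtract (1/8)·f_1 from -3/8*x + y - 3/8 → 0
  remainder 0.

S(f_3,h_4): lcm = x*y*z. S = x*y + 3/8*x*z - 5/8*y*z - 3/8*x + 21/8*y.
  leading term x*y: subtract (-1/3*y)·f_1 from x*y + 3/8*x*z - 5/8*y*z - 3/8*x + 21/8*y → 3/8*x*z + 8/3*y**2 - 5/8*y*z - 3/8*x + 13/8*y
  leading term x*z: subtract (-1/8*z)·f_1 from 3/8*x*z + 8/3*y**2 - 5/8*y*z - 3/8*x + 13/8*y → 8/3*y**2 + 3/8*y*z - 3/8*x + 13/8*y - 3/8*z
  leading term y**2: subtract (-y)·h_5 from 8/3*y**2 + 3/8*y*z - 3/8*x + 13/8*y - 3/8*z → y*z - 3/8*x + y - 3/8*z
  leading term y*z: subtract (-3/8)·h_4 from y*z - 3/8*x + y - 3/8*z → -3/8*x + y - 3/8
  leading term x: subtract (1/8)·f_1 from -3/8*x + y - 3/8 → 0
  remainder 0.

S(f_1,h_5): leading monomials are coprime, so the S-polynomial reduces to 0 (Buchberger's first criterion).
S(f_2,h_5): leading monomials are coprime, so the S-polynomial reduces to 0 (Buchberger's first criterion).
S(f_3,h_5): leading monomials are coprime, so the S-polynomial reduces to 0 (Buchberger's first criterion).
S(h_4,h_5): lcm = y*z. S = 15/64*z**2 - 39/64*z + 3/8.
  leading term z**2: no divisor's leading term divides it; move 15/64*z**2 to the remainder.
  leading term z: no divisor's leading term divides it; move -39/64*z to the remainder.
  leading term 1: no divisor's leading term divides it; move 3/8 to the remainder.
  remainder 15/64*z**2 - 39/64*z + 3/8 ≠ 0; add h_6 = 15/64*z**2 - 39/64*z + 3/8 to the basis.

S(f_1,h_6): leading monomials are coprime, so the S-polynomial reduces to 0 (Buchberger's first criterion).
S(f_2,h_6): lcm = x*z**2. S = 13/5*x*z - 8/5*x + z.
  leading term x*z: subtract (-13/15*z)·f_1 from 13/5*x*z - 8/5*x + z → 104/15*y*z - 8/5*x - 8/5*z
  leading term y*z: subtract (-13/5)·h_4 from 104/15*y*z - 8/5*x - 8/5*z → -8/5*x + z - 13/5
  leading term x: subtract (8/15)·f_1 from -8/5*x + z - 13/5 → -64/15*y + z - 1
  leading term y: subtract (8/5)·h_5 from -64/15*y + z - 1 → 0
  remainder 0.

S(f_3,h_6): lcm = x*z**2. S = 18/5*x*z - 5/8*z**2 - 8/5*x + 21/8*z.
  leading term x*z: subtract (-6/5*z)·f_1 from 18/5*x*z - 5/8*z**2 - 8/5*x + 21/8*z → 48/5*y*z - 5/8*z**2 - 8/5*x - 39/40*z
  leading term y*z: subtract (-18/5)·h_4 from 48/5*y*z - 5/8*z**2 - 8/5*x - 39/40*z → -5/8*z**2 - 8/5*x + 21/8*z - 18/5
  leading term z**2: subtract (-8/3)·h_6 from -5/8*z**2 - 8/5*x + 21/8*z - 18/5 → -8/5*x + z - 13/5
  leading term x: subtract (8/15)·f_1 from -8/5*x + z - 13/5 → -64/15*y + z - 1
  leading term y: subtract (8/5)·h_5 from -64/15*y + z - 1 → 0
  remainder 0.

S(h_4,h_6): lcm = y*z**2. S = 13/5*y*z - 3/8*z**2 - 8/5*y + 3/8*z.
  leading term y*z: subtract (-39/40)·h_4 from 13/5*y*z - 3/8*z**2 - 8/5*y + 3/8*z → -3/8*z**2 - 8/5*y + 27/20*z - 39/40
  leading term z**2: subtract (-8/5)·h_6 from -3/8*z**2 - 8/5*y + 27/20*z - 39/40 → -8/5*y + 3/8*z - 3/8
  leading term y: subtract (3/5)·h_5 from -8/5*y + 3/8*z - 3/8 → 0
  remainder 0.

S(h_5,h_6): leading monomials are coprime, so the S-polynomial reduces to 0 (Buchberger's first criterion).
Every S-polynomial of the final basis reduces to 0, so we have a Gröbner basis.
Inter-reduce: drop elements whose leading term is divisible by another's, tail-reduce, and make monic.
Reduced Gröbner basis: {z**2 - 13/5*z + 8/5, x - 5/8*z + 13/8, y - 15/64*z + 15/64}.
Label its elements g_1 = z**2 - 13/5*z + 8/5, g_2 = x - 5/8*z + 13/8, g_3 = y - 15/64*z + 15/64.

Reduce p = -4*x**2 - 8*x*z + 5*x - 115/16*z + 131/16 modulo G:
  leading term x**2: subtract (-4*x)·g_2 from -4*x**2 - 8*x*z + 5*x - 115/16*z + 131/16 → -21/2*x*z + 23/2*x - 115/16*z + 131/16
  leading term x*z: subtract (-21/2*z)·g_2 from -21/2*x*z + 23/2*x - 115/16*z + 131/16 → -105/16*z**2 + 23/2*x + 79/8*z + 131/16
  leading term z**2: subtract (-105/16)·g_1 from -105/16*z**2 + 23/2*x + 79/8*z + 131/16 → 23/2*x - 115/16*z + 299/16
  leading term x: subtract (23/2)·g_2 from 23/2*x - 115/16*z + 299/16 → 0
  normal form = 0.
Since the normal form is 0, p ∈ I.

-4*x**2 - 8*x*z + 5*x - 115/16*z + 131/16 lies in I (it reduces to 0).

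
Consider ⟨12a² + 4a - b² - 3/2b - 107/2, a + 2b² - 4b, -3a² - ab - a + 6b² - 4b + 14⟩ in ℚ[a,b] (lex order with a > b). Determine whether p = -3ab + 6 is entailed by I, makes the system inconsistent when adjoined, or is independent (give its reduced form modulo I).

First compute the reduced Gröbner basis of I by Buchberger's algorithm.
f_1 = 12a² + 4a - b² - 3/2b - 107/2, LT = a².
f_2 = a + 2b² - 4b, LT = a.
f_3 = -3a² - ab - a + 6b² - 4b + 14, LT = a².

S(f_1,f_2): lcm = a². S = -2ab² + 4ab + ⅓a - 1/12b² - ⅛b - 107/24.
  leading term ab²: subtract (-2b²)·f_2 from -2ab² + 4ab + ⅓a - 1/12b² - ⅛b - 107/24 → 4ab + ⅓a + 4b⁴ - 8b³ - 1/12b² - ⅛b - 107/24
  leading term ab: subtract (4b)·f_2 from 4ab + ⅓a + 4b⁴ - 8b³ - 1/12b² - ⅛b - 107/24 → ⅓a + 4b⁴ - 16b³ + 191/12b² - ⅛b - 107/24
  leading term a: subtract (⅓)·f_2 from ⅓a + 4b⁴ - 16b³ + 191/12b² - ⅛b - 107/24 → 4b⁴ - 16b³ + 61/4b² + 29/24b - 107/24
  leading term b⁴: no divisor's leading term divides it; move 4b⁴ to the remainder.
  leading term b³: no divisor's leading term divides it; move -16b³ to the remainder.
  leading term b²: no divisor's leading term divides it; move 61/4b² to the remainder.
  leading term b: no divisor's leading term divides it; move 29/24b to the remainder.
  leading term 1: no divisor's leading term divides it; move -107/24 to the remainder.
  remainder 4b⁴ - 16b³ + 61/4b² + 29/24b - 107/24 ≠ 0; add h_4 = 4b⁴ - 16b³ + 61/4b² + 29/24b - 107/24 to the basis.

S(f_1,f_3): lcm = a². S = -⅓ab + 23/12b² - 35/24b + 5/24.
  leading term ab: subtract (-⅓b)·f_2 from -⅓ab + 23/12b² - 35/24b + 5/24 → ⅔b³ + 7/12b² - 35/24b + 5/24
  leading term b³: no divisor's leading term divides it; move ⅔b³ to the remainder.
  leading term b²: no divisor's leading term divides it; move 7/12b² to the remainder.
  leading term b: no divisor's leading term divides it; move -35/24b to the remainder.
  leading term 1: no divisor's leading term divides it; move 5/24 to the remainder.
  remainder ⅔b³ + 7/12b² - 35/24b + 5/24 ≠ 0; add h_5 = ⅔b³ + 7/12b² - 35/24b + 5/24 to the basis.

S(h_4,h_5): lcm = b⁴. S = -39/8b³ + 6b² - 1/96b - 107/96.
  leading term b³: subtract (-117/16)·h_5 from -39/8b³ + 6b² - 1/96b - 107/96 → 657/64b² - 4099/384b + 157/384
  leading term b²: no divisor's leading term divides it; move 657/64b² to the remainder.
  leading term b: no divisor's leading term divides it; move -4099/384b to the remainder.
  leading term 1: no divisor's leading term divides it; move 157/384 to the remainder.
  remainder 657/64b² - 4099/384b + 157/384 ≠ 0; add h_6 = 657/64b² - 4099/384b + 157/384 to the basis.

S(h_4,h_6): lcm = b⁴. S = -11669/3942b³ + 118975/31536b² + 29/96b - 107/96.
  leading term b³: subtract (-11669/2628)·h_5 from -11669/3942b³ + 118975/31536b² + 29/96b - 107/96 → 33443/5256b² - 194681/31536b - 5977/31536
  leading term b²: subtract (267544/431649)·h_6 from 33443/5256b² - 194681/31536b - 5977/31536 → 573590/1294947b - 573590/1294947
  leading term b: no divisor's leading term divides it; move 573590/1294947b to the remainder.
  leading term 1: no divisor's leading term divides it; move -573590/1294947 to the remainder.
  remainder 573590/1294947b - 573590/1294947 ≠ 0; add h_7 = 573590/1294947b - 573590/1294947 to the basis.

The other S-polynomials (S(f_2,f_3), S(f_1,h_4), S(f_2,h_4), S(f_3,h_4), S(f_1,h_5), S(f_2,h_5), S(f_3,h_5), S(f_1,h_6), S(f_2,h_6), S(f_3,h_6), S(h_5,h_6), S(f_1,h_7), S(f_2,h_7), S(f_3,h_7), S(h_4,h_7), S(h_5,h_7), S(h_6,h_7)) all reduce to 0 modulo the current basis, so we have a Gröbner basis.
Inter-reduce: drop elements whose leading term is divisible by another's, tail-reduce, and make monic.
Reduced Gröbner basis: {a - 2, b - 1}.
Label its elements g_1 = a - 2, g_2 = b - 1.

Reduce p = -3ab + 6 modulo G:
  leading term ab: subtract (-3b)·g_1 from -3ab + 6 → -6b + 6
  leading term b: subtract (-6)·g_2 from -6b + 6 → 0
  normal form = 0.
Since the normal form is 0, p ∈ I.

-3ab + 6 lies in I (it reduces to 0).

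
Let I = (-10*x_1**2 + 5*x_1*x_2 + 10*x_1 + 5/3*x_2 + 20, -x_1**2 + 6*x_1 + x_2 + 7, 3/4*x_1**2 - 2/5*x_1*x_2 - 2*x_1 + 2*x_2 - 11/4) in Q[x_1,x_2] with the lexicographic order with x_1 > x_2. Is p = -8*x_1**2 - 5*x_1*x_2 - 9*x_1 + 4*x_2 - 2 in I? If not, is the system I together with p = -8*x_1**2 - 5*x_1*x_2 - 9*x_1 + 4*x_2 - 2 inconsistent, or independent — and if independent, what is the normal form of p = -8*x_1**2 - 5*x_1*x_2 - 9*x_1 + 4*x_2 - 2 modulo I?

First compute the reduced Gröbner basis of I by Buchberger's algorithm.
f_1 = -10*x_1**2 + 5*x_1*x_2 + 10*x_1 + 5/3*x_2 + 20, LT = x_1**2.
f_2 = -x_1**2 + 6*x_1 + x_2 + 7, LT = x_1**2.
f_3 = 3/4*x_1**2 - 2/5*x_1*x_2 - 2*x_1 + 2*x_2 - 11/4, LT = x_1**2.

S(f_1,f_2): lcm = x_1**2. S = -1/2*x_1*x_2 + 5*x_1 + 5/6*x_2 + 5.
  leading term x_1*x_2: no divisor's leading term divides it; move -1/2*x_1*x_2 to the remainder.
  leading term x_1: no divisor's leading term divides it; move 5*x_1 to the remainder.
  leading term x_2: no divisor's leading term divides it; move 5/6*x_2 to the remainder.
  leading term 1: no divisor's leading term divides it; move 5 to the remainder.
  remainder -1/2*x_1*x_2 + 5*x_1 + 5/6*x_2 + 5 ≠ 0; add h_4 = -1/2*x_1*x_2 + 5*x_1 + 5/6*x_2 + 5 to the basis.

S(f_1,f_3): lcm = x_1**2. S = 1/30*x_1*x_2 + 5/3*x_1 - 17/6*x_2 + 5/3.
  leading term x_1*x_2: subtract (-1/15)·h_4 from 1/30*x_1*x_2 + 5/3*x_1 - 17/6*x_2 + 5/3 → 2*x_1 - 25/9*x_2 + 2
  leading term x_1: no divisor's leading term divides it; move 2*x_1 to the remainder.
  leading term x_2: no divisor's leading term divides it; move -25/9*x_2 to the remainder.
  leading term 1: no divisor's leading term divides it; move 2 to the remainder.
  remainder 2*x_1 - 25/9*x_2 + 2 ≠ 0; add h_5 = 2*x_1 - 25/9*x_2 + 2 to the basis.

S(f_1,h_4): lcm = x_1**2*x_2. S = 10*x_1**2 - 1/2*x_1*x_2**2 + 2/3*x_1*x_2 + 10*x_1 - 1/6*x_2**2 - 2*x_2.
  leading term x_1**2: subtract (-1)·f_1 from 10*x_1**2 - 1/2*x_1*x_2**2 + 2/3*x_1*x_2 + 10*x_1 - 1/6*x_2**2 - 2*x_2 → -1/2*x_1*x_2**2 + 17/3*x_1*x_2 + 20*x_1 - 1/6*x_2**2 - 1/3*x_2 + 20
  leading term x_1*x_2**2: subtract (x_2)·h_4 from -1/2*x_1*x_2**2 + 17/3*x_1*x_2 + 20*x_1 - 1/6*x_2**2 - 1/3*x_2 + 20 → 2/3*x_1*x_2 + 20*x_1 - x_2**2 - 16/3*x_2 + 20
  leading term x_1*x_2: subtract (-4/3)·h_4 from 2/3*x_1*x_2 + 20*x_1 - x_2**2 - 16/3*x_2 + 20 → 80/3*x_1 - x_2**2 - 38/9*x_2 + 80/3
  leading term x_1: subtract (40/3)·h_5 from 80/3*x_1 - x_2**2 - 38/9*x_2 + 80/3 → -x_2**2 + 886/27*x_2
  leading term x_2**2: no divisor's leading term divides it; move -x_2**2 to the remainder.
  leading term x_2: no divisor's leading term divides it; move 886/27*x_2 to the remainder.
  remainder -x_2**2 + 886/27*x_2 ≠ 0; add h_6 = -x_2**2 + 886/27*x_2 to the basis.

S(f_3,h_4): lcm = x_1**2*x_2. S = 10*x_1**2 - 8/15*x_1*x_2**2 - x_1*x_2 + 10*x_1 + 8/3*x_2**2 - 11/3*x_2.
  leading term x_1**2: subtract (-1)·f_1 from 10*x_1**2 - 8/15*x_1*x_2**2 - x_1*x_2 + 10*x_1 + 8/3*x_2**2 - 11/3*x_2 → -8/15*x_1*x_2**2 + 4*x_1*x_2 + 20*x_1 + 8/3*x_2**2 - 2*x_2 + 20
  leading term x_1*x_2**2: subtract (16/15*x_2)·h_4 from -8/15*x_1*x_2**2 + 4*x_1*x_2 + 20*x_1 + 8/3*x_2**2 - 2*x_2 + 20 → -4/3*x_1*x_2 + 20*x_1 + 16/9*x_2**2 - 22/3*x_2 + 20
  leading term x_1*x_2: subtract (8/3)·h_4 from -4/3*x_1*x_2 + 20*x_1 + 16/9*x_2**2 - 22/3*x_2 + 20 → 20/3*x_1 + 16/9*x_2**2 - 86/9*x_2 + 20/3
  leading term x_1: subtract (10/3)·h_5 from 20/3*x_1 + 16/9*x_2**2 - 86/9*x_2 + 20/3 → 16/9*x_2**2 - 8/27*x_2
  leading term x_2**2: subtract (-16/9)·h_6 from 16/9*x_2**2 - 8/27*x_2 → 14104/243*x_2
  leading term x_2: no divisor's leading term divides it; move 14104/243*x_2 to the remainder.
  remainder 14104/243*x_2 ≠ 0; add h_7 = 14104/243*x_2 to the basis.

The other S-polynomials (S(f_2,f_3), S(f_2,h_4), S(f_1,h_5), S(f_2,h_5), S(f_3,h_5), S(h_4,h_5), S(f_1,h_6), S(f_2,h_6), S(f_3,h_6), S(h_4,h_6), S(h_5,h_6), S(f_1,h_7), S(f_2,h_7), S(f_3,h_7), S(h_4,h_7), S(h_5,h_7), S(h_6,h_7)) all reduce to 0 modulo the current basis, so we have a Gröbner basis.
Inter-reduce: drop elements whose leading term is divisible by another's, tail-reduce, and make monic.
Reduced Gröbner basis: {x_1 + 1, x_2}.
Label its elements g_1 = x_1 + 1, g_2 = x_2.

Reduce p = -8*x_1**2 - 5*x_1*x_2 - 9*x_1 + 4*x_2 - 2 modulo G:
  leading term x_1**2: subtract (-8*x_1)·g_1 from -8*x_1**2 - 5*x_1*x_2 - 9*x_1 + 4*x_2 - 2 → -5*x_1*x_2 - x_1 + 4*x_2 - 2
  leading term x_1*x_2: subtract (-5*x_2)·g_1 from -5*x_1*x_2 - x_1 + 4*x_2 - 2 → -x_1 + 9*x_2 - 2
  leading term x_1: subtract (-1)·g_1 from -x_1 + 9*x_2 - 2 → 9*x_2 - 1
  leading term x_2: subtract (9)·g_2 from 9*x_2 - 1 → -1
  leading term 1: no divisor's leading term divides it; move -1 to the remainder.
  normal form = -1.
The normal form is nonzero, so p ∉ I. Since p minus its normal form lies in I, I + (p) = I + (r) where r = -1; decide whether this ideal is the whole ring.
Here r = -1 is a nonzero constant, hence a unit: 1 ∈ I + (p), the Gröbner basis of I + (p) is {1}, and the enlarged system has no common solution — adjoining p is inconsistent.

Adjoining -8*x_1**2 - 5*x_1*x_2 - 9*x_1 + 4*x_2 - 2 makes the ideal the whole ring: the system is inconsistent.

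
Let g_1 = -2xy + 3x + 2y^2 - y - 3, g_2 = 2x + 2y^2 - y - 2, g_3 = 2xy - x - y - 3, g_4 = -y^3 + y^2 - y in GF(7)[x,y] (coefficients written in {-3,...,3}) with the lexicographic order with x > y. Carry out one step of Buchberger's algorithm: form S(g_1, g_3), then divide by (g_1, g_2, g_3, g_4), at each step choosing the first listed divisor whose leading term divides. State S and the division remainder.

S(g_1, g_3) = -x - y^2 + y + 3; remainder on division = -3y + 2.

lcm(LM(g_1), LM(g_3)) = xy.
S = (lcm/LT(g_1))·g_1 − (lcm/LT(g_3))·g_3 = -x - y^2 + y + 3.
Reduce S modulo (g_1, g_2, g_3, g_4) in that order:
  leading term x: subtract (3)·g_2 from -x - y^2 + y + 3 → -3y + 2
  leading term y: no divisor's leading term divides it; move -3y to the remainder.
  leading term 1: no divisor's leading term divides it; move 2 to the remainder.
The remainder -3y + 2 is nonzero, so it would be added as the next basis element.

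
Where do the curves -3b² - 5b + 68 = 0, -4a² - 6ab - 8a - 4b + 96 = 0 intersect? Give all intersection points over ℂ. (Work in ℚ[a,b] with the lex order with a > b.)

Compute a lex Gröbner basis by Buchberger's algorithm.
f_1 = -3b² - 5b + 68, LT = b².
f_2 = -4a² - 6ab - 8a - 4b + 96, LT = a².

The S-polynomials (S(f_1,f_2)) all reduce to 0 modulo the current basis, so we have a Gröbner basis.
Inter-reduce: drop elements whose leading term is divisible by another's, tail-reduce, and make monic.
Reduced Gröbner basis: {a² + 3/2ab + 2a + b - 24, b² + 5/3b - 68/3}.

A lex Gröbner basis eliminates variables successively. Here b² + 5/3b - 68/3 depends only on b, with roots {-17/3, 4}; lifting each root through the earlier basis elements recovers the full solutions.
  b = -17/3: the earlier basis element becomes a² - 13/2a - 89/3 = 0, giving a = 13/4 - sqrt(5793)/12, 13/4 + sqrt(5793)/12 — points (13/4 - sqrt(5793)/12, -17/3), (13/4 + sqrt(5793)/12, -17/3).
  b = 4: the earlier basis element becomes a² + 8a - 20 = 0, giving a = -10, 2 — points (-10, 4), (2, 4).
This is the nonlinear analogue of row-reducing a linear system.

{(13/4 - sqrt(5793)/12, -17/3), (13/4 + sqrt(5793)/12, -17/3), (-10, 4), (2, 4)}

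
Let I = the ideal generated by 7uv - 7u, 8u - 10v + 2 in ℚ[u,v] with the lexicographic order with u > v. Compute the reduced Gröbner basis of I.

G = {u - 5/4v + ¼, v² - 6/5v + ⅕}

f_1 = 7uv - 7u, LT = uv.
f_2 = 8u - 10v + 2, LT = u.

S(f_1,f_2): lcm = uv. S = -u + 5/4v² - ¼v.
  reduce S modulo (f_1, f_2):
  remainder 5/4v² - 3/2v + ¼ ≠ 0; add g_3 = 5/4v² - 3/2v + ¼ to the basis.

The other S-polynomials (S(f_1,g_3), S(f_2,g_3)) all reduce to 0 modulo the current basis, so we have a Gröbner basis.
Inter-reduce: drop elements whose leading term is divisible by another's, tail-reduce, and make monic.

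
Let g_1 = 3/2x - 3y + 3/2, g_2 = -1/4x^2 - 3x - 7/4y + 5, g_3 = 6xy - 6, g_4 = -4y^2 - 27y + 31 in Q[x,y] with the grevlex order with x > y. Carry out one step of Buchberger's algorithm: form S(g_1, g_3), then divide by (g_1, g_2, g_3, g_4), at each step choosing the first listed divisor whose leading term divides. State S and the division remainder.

S(g_1, g_3) = -2y^2 + y + 1; remainder on division = 29/2y - 29/2.

lcm(LM(g_1), LM(g_3)) = xy.
S = (lcm/LT(g_1))·g_1 − (lcm/LT(g_3))·g_3 = -2y^2 + y + 1.
Reduce S modulo (g_1, g_2, g_3, g_4) in that order:
  leading term y^2: subtract (1/2)·g_4 from -2y^2 + y + 1 → 29/2y - 29/2
  leading term y: no divisor's leading term divides it; move 29/2y to the remainder.
  leading term 1: no divisor's leading term divides it; move -29/2 to the remainder.
The remainder 29/2y - 29/2 is nonzero, so it would be added as the next basis element.
An S-polynomial is built so that the two leading terms cancel; whether anything survives reduction is exactly the Gröbner-basis criterion.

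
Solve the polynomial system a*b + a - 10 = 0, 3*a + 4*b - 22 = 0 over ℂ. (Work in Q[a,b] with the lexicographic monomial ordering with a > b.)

Compute a lex Gröbner basis by Buchberger's algorithm.
f_1 = a*b + a - 10, LT = a*b.
f_2 = 3*a + 4*b - 22, LT = a.

S(f_1,f_2): lcm = a*b. S = a - 4/3*b**2 + 22/3*b - 10.
  leading term a: subtract (1/3)·f_2 from a - 4/3*b**2 + 22/3*b - 10 → -4/3*b**2 + 6*b - 8/3
  leading term b**2: no divisor's leading term divides it; move -4/3*b**2 to the remainder.
  leading term b: no divisor's leading term divides it; move 6*b to the remainder.
  leading term 1: no divisor's leading term divides it; move -8/3 to the remainder.
  remainder -4/3*b**2 + 6*b - 8/3 ≠ 0; add h_3 = -4/3*b**2 + 6*b - 8/3 to the basis.

The other S-polynomials (S(f_1,h_3), S(f_2,h_3)) all reduce to 0 modulo the current basis, so we have a Gröbner basis.
Inter-reduce: drop elements whose leading term is divisible by another's, tail-reduce, and make monic.
Reduced Gröbner basis: {a + 4/3*b - 22/3, b**2 - 9/2*b + 2}.

The lex basis is triangular: the last element involves only b. Solving b**2 - 9/2*b + 2 = 0 gives b ∈ {1/2, 4}; substituting each value into the earlier elements determines the remaining variables.
  b = 1/2: the earlier basis element becomes a - 20/3 = 0, giving a = 20/3 — point (20/3, 1/2).
  b = 4: the earlier basis element becomes a - 2 = 0, giving a = 2 — point (2, 4).

{(20/3, 1/2), (2, 4)}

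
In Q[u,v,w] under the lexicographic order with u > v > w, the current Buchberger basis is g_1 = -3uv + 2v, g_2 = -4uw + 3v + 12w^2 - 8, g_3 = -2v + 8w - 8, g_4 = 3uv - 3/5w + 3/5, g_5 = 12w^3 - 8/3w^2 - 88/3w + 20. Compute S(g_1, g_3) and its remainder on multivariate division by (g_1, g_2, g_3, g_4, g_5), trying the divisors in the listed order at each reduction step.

lcm(LM(g_1), LM(g_3)) = uv.
S = (lcm/LT(g_1))·g_1 − (lcm/LT(g_3))·g_3 = 4uw - 4u - 2/3v.
Reduce S modulo (g_1, g_2, g_3, g_4, g_5) in that order:
  leading term uw: subtract (-1)·g_2 from 4uw - 4u - 2/3v → -4u + 7/3v + 12w^2 - 8
  leading term u: no divisor's leading term divides it; move -4u to the remainder.
  leading term v: subtract (-7/6)·g_3 from 7/3v + 12w^2 - 8 → 12w^2 + 28/3w - 52/3
  leading term w^2: no divisor's leading term divides it; move 12w^2 to the remainder.
  leading term w: no divisor's leading term divides it; move 28/3w to the remainder.
  leading term 1: no divisor's leading term divides it; move -52/3 to the remainder.
The remainder -4u + 12w^2 + 28/3w - 52/3 is nonzero, so it would be added as the next basis element.

S(g_1, g_3) = 4uw - 4u - 2/3v; remainder on division = -4u + 12w^2 + 28/3w - 52/3.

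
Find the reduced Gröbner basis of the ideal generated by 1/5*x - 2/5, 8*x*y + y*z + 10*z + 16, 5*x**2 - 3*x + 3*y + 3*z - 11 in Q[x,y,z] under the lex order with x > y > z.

f_1 = 1/5*x - 2/5, LT = x.
f_2 = 8*x*y + y*z + 10*z + 16, LT = x*y.
f_3 = 5*x**2 - 3*x + 3*y + 3*z - 11, LT = x**2.

S(f_1,f_2): lcm = x*y. S = -1/8*y*z - 2*y - 5/4*z - 2.
  leading term y*z: no divisor's leading term divides it; move -1/8*y*z to the remainder.
  leading term y: no divisor's leading term divides it; move -2*y to the remainder.
  leading term z: no divisor's leading term divides it; move -5/4*z to the remainder.
  leading term 1: no divisor's leading term divides it; move -2 to the remainder.
  remainder -1/8*y*z - 2*y - 5/4*z - 2 ≠ 0; add g_4 = -1/8*y*z - 2*y - 5/4*z - 2 to the basis.

S(f_1,f_3): lcm = x**2. S = -7/5*x - 3/5*y - 3/5*z + 11/5.
  leading term x: subtract (-7)·f_1 from -7/5*x - 3/5*y - 3/5*z + 11/5 → -3/5*y - 3/5*z - 3/5
  leading term y: no divisor's leading term divides it; move -3/5*y to the remainder.
  leading term z: no divisor's leading term divides it; move -3/5*z to the remainder.
  leading term 1: no divisor's leading term divides it; move -3/5 to the remainder.
  remainder -3/5*y - 3/5*z - 3/5 ≠ 0; add g_5 = -3/5*y - 3/5*z - 3/5 to the basis.

S(f_2,f_3): lcm = x**2*y. S = 1/8*x*y*z + 3/5*x*y + 5/4*x*z + 2*x - 3/5*y**2 - 3/5*y*z + 11/5*y.
  leading term x*y*z: subtract (5/8*y*z)·f_1 from 1/8*x*y*z + 3/5*x*y + 5/4*x*z + 2*x - 3/5*y**2 - 3/5*y*z + 11/5*y → 3/5*x*y + 5/4*x*z + 2*x - 3/5*y**2 - 7/20*y*z + 11/5*y
  leading term x*y: subtract (3*y)·f_1 from 3/5*x*y + 5/4*x*z + 2*x - 3/5*y**2 - 7/20*y*z + 11/5*y → 5/4*x*z + 2*x - 3/5*y**2 - 7/20*y*z + 17/5*y
  leading term x*z: subtract (25/4*z)·f_1 from 5/4*x*z + 2*x - 3/5*y**2 - 7/20*y*z + 17/5*y → 2*x - 3/5*y**2 - 7/20*y*z + 17/5*y + 5/2*z
  leading term x: subtract (10)·f_1 from 2*x - 3/5*y**2 - 7/20*y*z + 17/5*y + 5/2*z → -3/5*y**2 - 7/20*y*z + 17/5*y + 5/2*z + 4
  leading term y**2: subtract (y)·g_5 from -3/5*y**2 - 7/20*y*z + 17/5*y + 5/2*z + 4 → 1/4*y*z + 4*y + 5/2*z + 4
  leading term y*z: subtract (-2)·g_4 from 1/4*y*z + 4*y + 5/2*z + 4 → 0
  remainder 0.

S(f_1,g_4): leading monomials are coprime, so the S-polynomial reduces to 0 (Buchberger's first criterion).
S(f_2,g_4): lcm = x*y*z. S = -16*x*y - 10*x*z - 16*x + 1/8*y*z**2 + 5/4*z**2 + 2*z.
  leading term x*y: subtract (-80*y)·f_1 from -16*x*y - 10*x*z - 16*x + 1/8*y*z**2 + 5/4*z**2 + 2*z → -10*x*z - 16*x + 1/8*y*z**2 - 32*y + 5/4*z**2 + 2*z
  leading term x*z: subtract (-50*z)·f_1 from -10*x*z - 16*x + 1/8*y*z**2 - 32*y + 5/4*z**2 + 2*z → -16*x + 1/8*y*z**2 - 32*y + 5/4*z**2 - 18*z
  leading term x: subtract (-80)·f_1 from -16*x + 1/8*y*z**2 - 32*y + 5/4*z**2 - 18*z → 1/8*y*z**2 - 32*y + 5/4*z**2 - 18*z - 32
  leading term y*z**2: subtract (-z)·g_4 from 1/8*y*z**2 - 32*y + 5/4*z**2 - 18*z - 32 → -2*y*z - 32*y - 20*z - 32
  leading term y*z: subtract (16)·g_4 from -2*y*z - 32*y - 20*z - 32 → 0
  remainder 0.

S(f_3,g_4): leading monomials are coprime, so the S-polynomial reduces to 0 (Buchberger's first criterion).
S(f_1,g_5): leading monomials are coprime, so the S-polynomial reduces to 0 (Buchberger's first criterion).
S(f_2,g_5): lcm = x*y. S = -x*z - x + 1/8*y*z + 5/4*z + 2.
  leading term x*z: subtract (-5*z)·f_1 from -x*z - x + 1/8*y*z + 5/4*z + 2 → -x + 1/8*y*z - 3/4*z + 2
  leading term x: subtract (-5)·f_1 from -x + 1/8*y*z - 3/4*z + 2 → 1/8*y*z - 3/4*z
  leading term y*z: subtract (-1)·g_4 from 1/8*y*z - 3/4*z → -2*y - 2*z - 2
  leading term y: subtract (10/3)·g_5 from -2*y - 2*z - 2 → 0
  remainder 0.

S(f_3,g_5): leading monomials are coprime, so the S-polynomial reduces to 0 (Buchberger's first criterion).
S(g_4,g_5): lcm = y*z. S = 16*y - z**2 + 9*z + 16.
  leading term y: subtract (-80/3)·g_5 from 16*y - z**2 + 9*z + 16 → -z**2 - 7*z
  leading term z**2: no divisor's leading term divides it; move -z**2 to the remainder.
  leading term z: no divisor's leading term divides it; move -7*z to the remainder.
  remainder -z**2 - 7*z ≠ 0; add g_6 = -z**2 - 7*z to the basis.

S(f_1,g_6): leading monomials are coprime, so the S-polynomial reduces to 0 (Buchberger's first criterion).
S(f_2,g_6): leading monomials are coprime, so the S-polynomial reduces to 0 (Buchberger's first criterion).
S(f_3,g_6): leading monomials are coprime, so the S-polynomial reduces to 0 (Buchberger's first criterion).
S(g_4,g_6): lcm = y*z**2. S = 9*y*z + 10*z**2 + 16*z.
  leading term y*z: subtract (-72)·g_4 from 9*y*z + 10*z**2 + 16*z → -144*y + 10*z**2 - 74*z - 144
  leading term y: subtract (240)·g_5 from -144*y + 10*z**2 - 74*z - 144 → 10*z**2 + 70*z
  leading term z**2: subtract (-10)·g_6 from 10*z**2 + 70*z → 0
  remainder 0.

S(g_5,g_6): leading monomials are coprime, so the S-polynomial reduces to 0 (Buchberger's first criterion).
Every S-polynomial of the final basis reduces to 0, so we have a Gröbner basis.
Inter-reduce: drop elements whose leading term is divisible by another's, tail-reduce, and make monic.

G = {x - 2, y + z + 1, z**2 + 7*z}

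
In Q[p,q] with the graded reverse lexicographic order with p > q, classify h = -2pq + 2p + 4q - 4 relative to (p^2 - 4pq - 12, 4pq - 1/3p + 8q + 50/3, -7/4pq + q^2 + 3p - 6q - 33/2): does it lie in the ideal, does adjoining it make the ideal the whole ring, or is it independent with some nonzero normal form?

First compute the reduced Gröbner basis of I by Buchberger's algorithm.
f_1 = p^2 - 4pq - 12, LT = p^2.
f_2 = 4pq - 1/3p + 8q + 50/3, LT = pq.
f_3 = -7/4pq + q^2 + 3p - 6q - 33/2, LT = pq.

S(f_1,f_2): lcm = p^2q. S = -4pq^2 + 1/12p^2 - 2pq - 25/6p - 12q.
  leading term pq^2: subtract (-q)·f_2 from -4pq^2 + 1/12p^2 - 2pq - 25/6p - 12q → 1/12p^2 - 7/3pq + 8q^2 - 25/6p + 14/3q
  leading term p^2: subtract (1/12)·f_1 from 1/12p^2 - 7/3pq + 8q^2 - 25/6p + 14/3q → -2pq + 8q^2 - 25/6p + 14/3q + 1
  leading term pq: subtract (-1/2)·f_2 from -2pq + 8q^2 - 25/6p + 14/3q + 1 → 8q^2 - 13/3p + 26/3q + 28/3
  leading term q^2: no divisor's leading term divides it; move 8q^2 to the remainder.
  leading term p: no divisor's leading term divides it; move -13/3p to the remainder.
  leading term q: no divisor's leading term divides it; move 26/3q to the remainder.
  leading term 1: no divisor's leading term divides it; move 28/3 to the remainder.
  remainder 8q^2 - 13/3p + 26/3q + 28/3 ≠ 0; add k_4 = 8q^2 - 13/3p + 26/3q + 28/3 to the basis.

S(f_1,f_3): lcm = p^2q. S = -24/7pq^2 + 12/7p^2 - 24/7pq - 66/7p - 12q.
  leading term pq^2: subtract (-6/7q)·f_2 from -24/7pq^2 + 12/7p^2 - 24/7pq - 66/7p - 12q → 12/7p^2 - 26/7pq + 48/7q^2 - 66/7p + 16/7q
  leading term p^2: subtract (12/7)·f_1 from 12/7p^2 - 26/7pq + 48/7q^2 - 66/7p + 16/7q → 22/7pq + 48/7q^2 - 66/7p + 16/7q + 144/7
  leading term pq: subtract (11/14)·f_2 from 22/7pq + 48/7q^2 - 66/7p + 16/7q + 144/7 → 48/7q^2 - 55/6p - 4q + 157/21
  leading term q^2: subtract (6/7)·k_4 from 48/7q^2 - 55/6p - 4q + 157/21 → -229/42p - 80/7q - 11/21
  leading term p: no divisor's leading term divides it; move -229/42p to the remainder.
  leading term q: no divisor's leading term divides it; move -80/7q to the remainder.
  leading term 1: no divisor's leading term divides it; move -11/21 to the remainder.
  remainder -229/42p - 80/7q - 11/21 ≠ 0; add k_5 = -229/42p - 80/7q - 11/21 to the basis.

S(f_2,f_3): lcm = pq. S = 4/7q^2 + 137/84p - 10/7q - 221/42.
  leading term q^2: subtract (1/14)·k_4 from 4/7q^2 + 137/84p - 10/7q - 221/42 → 163/84p - 43/21q - 83/14
  leading term p: subtract (-163/458)·k_5 from 163/84p - 43/21q - 83/14 → -4201/687q - 4201/687
  leading term q: no divisor's leading term divides it; move -4201/687q to the remainder.
  leading term 1: no divisor's leading term divides it; move -4201/687 to the remainder.
  remainder -4201/687q - 4201/687 ≠ 0; add k_6 = -4201/687q - 4201/687 to the basis.

The other S-polynomials (S(f_1,k_4), S(f_2,k_4), S(f_3,k_4), S(f_1,k_5), S(f_2,k_5), S(f_3,k_5), S(k_4,k_5), S(f_1,k_6), S(f_2,k_6), S(f_3,k_6), S(k_4,k_6), S(k_5,k_6)) all reduce to 0 modulo the current basis, so we have a Gröbner basis.
Inter-reduce: drop elements whose leading term is divisible by another's, tail-reduce, and make monic.
Reduced Gröbner basis: {p - 2, q + 1}.
Label its elements g_1 = p - 2, g_2 = q + 1.

Reduce h = -2pq + 2p + 4q - 4 modulo G:
  leading term pq: subtract (-2q)·g_1 from -2pq + 2p + 4q - 4 → 2p - 4
  leading term p: subtract (2)·g_1 from 2p - 4 → 0
  normal form = 0.
Since the normal form is 0, h ∈ I.

-2pq + 2p + 4q - 4 lies in I (it reduces to 0).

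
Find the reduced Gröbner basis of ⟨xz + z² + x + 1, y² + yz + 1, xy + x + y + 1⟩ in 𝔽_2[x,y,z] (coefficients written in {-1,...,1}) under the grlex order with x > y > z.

G = {x² + 1, xy + x + y + 1, xz + z, y² + yz + 1, z² + x + z + 1}

f_1 = xz + z² + x + 1, LT = xz.
f_2 = y² + yz + 1, LT = y².
f_3 = xy + x + y + 1, LT = xy.

S(f_1,f_3): lcm = xyz. S = yz² + xy + xz + yz + y + z.
  reduce S modulo (f_1, f_2, f_3):
  remainder yz² + yz + z² + z ≠ 0; add g_4 = yz² + yz + z² + z to the basis.

S(f_2,f_3): lcm = xy². S = xyz + xy + y² + x + y.
  reduce S modulo (f_1, f_2, f_3, g_4):
  remainder z² + x + z + 1 ≠ 0; add g_5 = z² + x + z + 1 to the basis.

S(f_1,g_5): lcm = xz². S = z³ + x² + x + z.
  reduce S modulo (f_1, f_2, f_3, g_4, g_5):
  remainder x² + 1 ≠ 0; add g_6 = x² + 1 to the basis.

The other S-polynomials (S(f_1,f_2), S(f_1,g_4), S(f_2,g_4), S(f_3,g_4), S(f_2,g_5), S(f_3,g_5), S(g_4,g_5), S(f_1,g_6), S(f_2,g_6), S(f_3,g_6), S(g_4,g_6), S(g_5,g_6)) all reduce to 0 modulo the current basis, so we have a Gröbner basis.
Inter-reduce: drop elements whose leading term is divisible by another's, tail-reduce, and make monic.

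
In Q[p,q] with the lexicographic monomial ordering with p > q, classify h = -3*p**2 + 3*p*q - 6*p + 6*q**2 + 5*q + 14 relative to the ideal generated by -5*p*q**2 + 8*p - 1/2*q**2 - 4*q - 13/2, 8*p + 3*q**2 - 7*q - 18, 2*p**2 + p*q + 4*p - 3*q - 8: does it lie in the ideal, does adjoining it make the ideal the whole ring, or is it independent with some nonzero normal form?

First compute the reduced Gröbner basis of I by Buchberger's algorithm.
f_1 = -5*p*q**2 + 8*p - 1/2*q**2 - 4*q - 13/2, LT = p*q**2.
f_2 = 8*p + 3*q**2 - 7*q - 18, LT = p.
f_3 = 2*p**2 + p*q + 4*p - 3*q - 8, LT = p**2.

S(f_1,f_2): lcm = p*q**2. S = -8/5*p - 3/8*q**4 + 7/8*q**3 + 47/20*q**2 + 4/5*q + 13/10.
  leading term p: subtract (-1/5)·f_2 from -8/5*p - 3/8*q**4 + 7/8*q**3 + 47/20*q**2 + 4/5*q + 13/10 → -3/8*q**4 + 7/8*q**3 + 59/20*q**2 - 3/5*q - 23/10
  leading term q**4: no divisor's leading term divides it; move -3/8*q**4 to the remainder.
  leading term q**3: no divisor's leading term divides it; move 7/8*q**3 to the remainder.
  leading term q**2: no divisor's leading term divides it; move 59/20*q**2 to the remainder.
  leading term q: no divisor's leading term divides it; move -3/5*q to the remainder.
  leading term 1: no divisor's leading term divides it; move -23/10 to the remainder.
  remainder -3/8*q**4 + 7/8*q**3 + 59/20*q**2 - 3/5*q - 23/10 ≠ 0; add k_4 = -3/8*q**4 + 7/8*q**3 + 59/20*q**2 - 3/5*q - 23/10 to the basis.

S(f_1,f_3): lcm = p**2*q**2. S = -8/5*p**2 - 1/2*p*q**3 - 19/10*p*q**2 + 4/5*p*q + 13/10*p + 3/2*q**3 + 4*q**2.
  leading term p**2: subtract (-1/5*p)·f_2 from -8/5*p**2 - 1/2*p*q**3 - 19/10*p*q**2 + 4/5*p*q + 13/10*p + 3/2*q**3 + 4*q**2 → -1/2*p*q**3 - 13/10*p*q**2 - 3/5*p*q - 23/10*p + 3/2*q**3 + 4*q**2
  leading term p*q**3: subtract (1/10*q)·f_1 from -1/2*p*q**3 - 13/10*p*q**2 - 3/5*p*q - 23/10*p + 3/2*q**3 + 4*q**2 → -13/10*p*q**2 - 7/5*p*q - 23/10*p + 31/20*q**3 + 22/5*q**2 + 13/20*q
  leading term p*q**2: subtract (13/50)·f_1 from -13/10*p*q**2 - 7/5*p*q - 23/10*p + 31/20*q**3 + 22/5*q**2 + 13/20*q → -7/5*p*q - 219/50*p + 31/20*q**3 + 453/100*q**2 + 169/100*q + 169/100
  leading term p*q: subtract (-7/40*q)·f_2 from -7/5*p*q - 219/50*p + 31/20*q**3 + 453/100*q**2 + 169/100*q + 169/100 → -219/50*p + 83/40*q**3 + 661/200*q**2 - 73/50*q + 169/100
  leading term p: subtract (-219/400)·f_2 from -219/50*p + 83/40*q**3 + 661/200*q**2 - 73/50*q + 169/100 → 83/40*q**3 + 1979/400*q**2 - 2117/400*q - 1633/200
  leading term q**3: no divisor's leading term divides it; move 83/40*q**3 to the remainder.
  leading term q**2: no divisor's leading term divides it; move 1979/400*q**2 to the remainder.
  leading term q: no divisor's leading term divides it; move -2117/400*q to the remainder.
  leading term 1: no divisor's leading term divides it; move -1633/200 to the remainder.
  remainder 83/40*q**3 + 1979/400*q**2 - 2117/400*q - 1633/200 ≠ 0; add k_5 = 83/40*q**3 + 1979/400*q**2 - 2117/400*q - 1633/200 to the basis.

S(f_2,f_3): lcm = p**2. S = 3/8*p*q**2 - 11/8*p*q - 17/4*p + 3/2*q + 4.
  leading term p*q**2: subtract (-3/40)·f_1 from 3/8*p*q**2 - 11/8*p*q - 17/4*p + 3/2*q + 4 → -11/8*p*q - 73/20*p - 3/80*q**2 + 6/5*q + 281/80
  leading term p*q: subtract (-11/64*q)·f_2 from -11/8*p*q - 73/20*p - 3/80*q**2 + 6/5*q + 281/80 → -73/20*p + 33/64*q**3 - 397/320*q**2 - 303/160*q + 281/80
  leading term p: subtract (-73/160)·f_2 from -73/20*p + 33/64*q**3 - 397/320*q**2 - 303/160*q + 281/80 → 33/64*q**3 + 41/320*q**2 - 407/80*q - 47/10
  leading term q**3: subtract (165/664)·k_5 from 33/64*q**3 + 41/320*q**2 - 407/80*q - 47/10 → -58501/53120*q**2 - 200387/53120*q - 70943/26560
  leading term q**2: no divisor's leading term divides it; move -58501/53120*q**2 to the remainder.
  leading term q: no divisor's leading term divides it; move -200387/53120*q to the remainder.
  leading term 1: no divisor's leading term divides it; move -70943/26560 to the remainder.
  remainder -58501/53120*q**2 - 200387/53120*q - 70943/26560 ≠ 0; add k_6 = -58501/53120*q**2 - 200387/53120*q - 70943/26560 to the basis.

S(f_1,k_5): lcm = p*q**3. S = -1979/830*p*q**2 + 789/830*p*q + 1633/415*p + 1/10*q**3 + 4/5*q**2 + 13/10*q.
  leading term p*q**2: subtract (1979/4150)·f_1 from -1979/830*p*q**2 + 789/830*p*q + 1633/415*p + 1/10*q**3 + 4/5*q**2 + 13/10*q → 789/830*p*q + 3/25*p + 1/10*q**3 + 8619/8300*q**2 + 13311/4150*q + 25727/8300
  leading term p*q: subtract (789/6640*q)·f_2 from 789/830*p*q + 3/25*p + 1/10*q**3 + 8619/8300*q**2 + 13311/4150*q + 25727/8300 → 3/25*p - 1703/6640*q**3 + 62091/33200*q**2 + 88749/16600*q + 25727/8300
  leading term p: subtract (3/200)·f_2 from 3/25*p - 1703/6640*q**3 + 62091/33200*q**2 + 88749/16600*q + 25727/8300 → -1703/6640*q**3 + 60597/33200*q**2 + 22623/4150*q + 6992/2075
  leading term q**3: subtract (-1703/13778)·k_5 from -1703/6640*q**3 + 60597/33200*q**2 + 22623/4150*q + 6992/2075 → 13429339/5511200*q**2 + 26438093/5511200*q + 6504377/2755600
  leading term q**2: subtract (-53717356/24277915)·k_6 from 13429339/5511200*q**2 + 26438093/5511200*q + 6504377/2755600 → -34470183/9711166*q - 34470183/9711166
  leading term q: no divisor's leading term divides it; move -34470183/9711166*q to the remainder.
  leading term 1: no divisor's leading term divides it; move -34470183/9711166 to the remainder.
  remainder -34470183/9711166*q - 34470183/9711166 ≠ 0; add k_7 = -34470183/9711166*q - 34470183/9711166 to the basis.

The other S-polynomials (S(f_1,k_4), S(f_2,k_4), S(f_3,k_4), S(f_2,k_5), S(f_3,k_5), S(k_4,k_5), S(f_1,k_6), S(f_2,k_6), S(f_3,k_6), S(k_4,k_6), S(k_5,k_6), S(f_1,k_7), S(f_2,k_7), S(f_3,k_7), S(k_4,k_7), S(k_5,k_7), S(k_6,k_7)) all reduce to 0 modulo the current basis, so we have a Gröbner basis.
Inter-reduce: drop elements whose leading term is divisible by another's, tail-reduce, and make monic.
Reduced Gröbner basis: {p - 1, q + 1}.
Label its elements g_1 = p - 1, g_2 = q + 1.

Reduce h = -3*p**2 + 3*p*q - 6*p + 6*q**2 + 5*q + 14 modulo G:
  leading term p**2: subtract (-3*p)·g_1 from -3*p**2 + 3*p*q - 6*p + 6*q**2 + 5*q + 14 → 3*p*q - 9*p + 6*q**2 + 5*q + 14
  leading term p*q: subtract (3*q)·g_1 from 3*p*q - 9*p + 6*q**2 + 5*q + 14 → -9*p + 6*q**2 + 8*q + 14
  leading term p: subtract (-9)·g_1 from -9*p + 6*q**2 + 8*q + 14 → 6*q**2 + 8*q + 5
  leading term q**2: subtract (6*q)·g_2 from 6*q**2 + 8*q + 5 → 2*q + 5
  leading term q: subtract (2)·g_2 from 2*q + 5 → 3
  leading term 1: no divisor's leading term divides it; move 3 to the remainder.
  normal form = 3.
The normal form is nonzero, so h ∉ I. Since h minus its normal form lies in I, I + (h) = I + (r) where r = 3; decide whether this ideal is the whole ring.
Here r = 3 is a nonzero constant, hence a unit: 1 ∈ I + (h), the Gröbner basis of I + (h) is {1}, and the enlarged system has no common solution — adjoining h is inconsistent.

Ideal membership is decidable via reduction modulo a Gröbner basis.

Adjoining -3*p**2 + 3*p*q - 6*p + 6*q**2 + 5*q + 14 makes the ideal the whole ring: the system is inconsistent.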